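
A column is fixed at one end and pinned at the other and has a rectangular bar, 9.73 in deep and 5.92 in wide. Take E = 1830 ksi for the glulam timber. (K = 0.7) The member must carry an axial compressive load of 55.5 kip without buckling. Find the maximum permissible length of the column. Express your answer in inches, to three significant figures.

Buckling occurs about the weak axis: I_min = h·b³/12 with b = 5.92 in (the shorter side).
I_min = 9.73×5.92³/12 = 168.2 in⁴
At the buckling limit P_cr = P = 5.550×10^4 lb
From P_cr = π²EI/(K·L)²:  L = (1/K)·√(π²EI/P_cr) = (1/0.7)·√(π²×1.83×10^6×168.2/5.550×10^4)
L = 334 in

L_max ≈ 334 in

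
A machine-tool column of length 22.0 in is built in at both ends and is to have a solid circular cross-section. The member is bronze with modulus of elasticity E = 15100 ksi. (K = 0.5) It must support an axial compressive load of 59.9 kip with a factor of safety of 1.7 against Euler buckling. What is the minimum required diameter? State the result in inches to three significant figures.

d ≈ 1.14 in

Required P_cr = n·P = 1.7 × 59.9 = 101.8 kip
L_e = K·L = 0.5 × 22.0 = 11.00 in
Required I = P_cr·L_e²/(π²E) = 1.018×10^5 × 11.00² / (π² × 1.51×10^7) = 8.268×10^-2 in⁴
Solid circle: I = πd⁴/64  ⇒  d = (64I/π)^(1/4) = (64×8.268×10^-2/π)^(1/4) = 1.14 in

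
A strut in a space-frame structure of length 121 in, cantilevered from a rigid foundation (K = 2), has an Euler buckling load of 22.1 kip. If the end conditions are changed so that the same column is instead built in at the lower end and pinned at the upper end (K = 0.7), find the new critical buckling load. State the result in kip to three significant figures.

P_cr ≈ 180 kip

P_cr ∝ 1/K², so P_cr,new = P_cr,old × (K_old/K_new)² = 22.1 × (2/0.7)²
= 22.1 × 8.163 = 180 kip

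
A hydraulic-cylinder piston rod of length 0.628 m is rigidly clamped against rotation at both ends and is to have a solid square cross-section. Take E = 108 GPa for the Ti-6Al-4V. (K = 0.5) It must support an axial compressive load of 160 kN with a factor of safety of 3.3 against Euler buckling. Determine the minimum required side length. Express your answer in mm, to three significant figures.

a ≈ 27.7 mm

Required P_cr = n·P = 3.3 × 160 = 528.0 kN
L_e = K·L = 0.5 × 0.628 = 0.3140 m
Required I = P_cr·L_e²/(π²E) = 5.280×10^5 × 0.3140² / (π² × 1.08×10^11) = 4.884×10^-8 m⁴
I_req = 4.884×10^4 mm⁴
Solid square: I = a⁴/12  ⇒  a = (12I)^(1/4) = (12×4.884×10^4)^(1/4) = 27.7 mm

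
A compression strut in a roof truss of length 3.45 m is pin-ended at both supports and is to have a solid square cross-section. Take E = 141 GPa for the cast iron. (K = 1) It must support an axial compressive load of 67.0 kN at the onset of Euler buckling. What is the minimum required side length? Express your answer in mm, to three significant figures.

a ≈ 51.2 mm

L_e = K·L = 1 × 3.45 = 3.450 m
Required I = P_cr·L_e²/(π²E) = 6.700×10^4 × 3.450² / (π² × 1.41×10^11) = 5.731×10^-7 m⁴
I_req = 5.731×10^5 mm⁴
Solid square: I = a⁴/12  ⇒  a = (12I)^(1/4) = (12×5.731×10^5)^(1/4) = 51.2 mm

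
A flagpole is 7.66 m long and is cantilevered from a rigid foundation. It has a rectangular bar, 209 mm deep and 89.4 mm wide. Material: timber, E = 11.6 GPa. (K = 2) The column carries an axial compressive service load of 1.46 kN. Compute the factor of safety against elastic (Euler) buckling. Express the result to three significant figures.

Buckling occurs about the weak axis: I_min = h·b³/12 with b = 89.4 mm (the shorter side).
I_min = 209×89.4³/12 = 1.244×10^7 mm⁴
I = 1.244×10^7 mm⁴ = 1.244×10^-5 m⁴
Effective length L_e = K·L = 2 × 7.66 = 15.32 m
P_cr = π²EI / L_e² = π² × 11.6×10⁹ × 1.244×10^-5 / 15.32² = 6.070×10^3 N
Factor of safety n = P_cr / P = 6.0704 / 1.46 = 4.16

n ≈ 4.16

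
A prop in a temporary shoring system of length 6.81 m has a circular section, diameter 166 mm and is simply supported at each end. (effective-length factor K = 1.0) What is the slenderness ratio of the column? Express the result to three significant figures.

For a solid circle r = d/4 = 166/4 = 41.50 mm
L_e = K·L = 1 × 6.81 m = 6.810 m = 6810.0 mm
λ = L_e / r_min = 6810.0 / 41.50 = 164

λ ≈ 164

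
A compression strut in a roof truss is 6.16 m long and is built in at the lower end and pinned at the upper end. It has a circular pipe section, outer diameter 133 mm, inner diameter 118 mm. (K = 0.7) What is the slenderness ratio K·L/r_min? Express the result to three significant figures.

λ ≈ 97.0

d_o = 133 mm, d_i = 118 mm
I = π(d_o⁴ − d_i⁴)/64 = π(133⁴ − 118.0⁴)/64 = 5.843×10^6 mm⁴
A = 2.957×10^3 mm²;  r_min = √(I/A) = √(5.843×10^6/2.957×10^3) = 44.45 mm
L_e = K·L = 0.7 × 6.16 m = 4.312 m = 4312.0 mm
λ = L_e / r_min = 4312.0 / 44.45 = 97.0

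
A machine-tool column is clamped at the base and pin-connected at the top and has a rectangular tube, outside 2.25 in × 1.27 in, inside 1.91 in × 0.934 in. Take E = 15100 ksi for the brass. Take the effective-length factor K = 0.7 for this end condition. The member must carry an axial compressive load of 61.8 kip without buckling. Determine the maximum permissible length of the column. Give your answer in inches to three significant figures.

L_max ≈ 35.4 in

Weak-axis I_min = (h_o·b_o³ − h_i·b_i³)/12 with b_o = 1.27, b_i = 0.9340 in (shorter outer/inner sides).
I_min = (2.25×1.27³ − 1.910×0.9340³)/12 = 0.2544 in⁴
At the buckling limit P_cr = P = 6.180×10^4 lb
From P_cr = π²EI/(K·L)²:  L = (1/K)·√(π²EI/P_cr) = (1/0.7)·√(π²×1.51×10^7×0.2544/6.180×10^4)
L = 35.4 in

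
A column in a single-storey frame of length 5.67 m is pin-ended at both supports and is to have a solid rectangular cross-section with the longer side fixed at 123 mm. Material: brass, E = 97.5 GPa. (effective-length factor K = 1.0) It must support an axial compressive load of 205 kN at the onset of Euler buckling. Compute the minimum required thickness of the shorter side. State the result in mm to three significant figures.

L_e = K·L = 1 × 5.67 = 5.670 m
Required I = P_cr·L_e²/(π²E) = 2.050×10^5 × 5.670² / (π² × 9.75×10^10) = 6.849×10^-6 m⁴
I_req = 6.849×10^6 mm⁴
Rectangle, weak axis: I_min = h·b³/12 with h = 123 mm fixed  ⇒  b = (12I/h)^(1/3) = 87.4 mm

b ≈ 87.4 mm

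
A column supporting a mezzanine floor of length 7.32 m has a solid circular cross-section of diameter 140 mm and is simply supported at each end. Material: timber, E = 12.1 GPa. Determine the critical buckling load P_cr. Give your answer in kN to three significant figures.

P_cr ≈ 42.0 kN

I = πd⁴/64 = π×140⁴/64 = 1.886×10^7 mm⁴
I = 1.886×10^7 mm⁴ = 1.886×10^-5 m⁴
Effective length L_e = K·L = 1 × 7.32 = 7.320 m
P_cr = π²EI / L_e² = π² × 12.1×10⁹ × 1.886×10^-5 / 7.320² = 4.203×10^4 N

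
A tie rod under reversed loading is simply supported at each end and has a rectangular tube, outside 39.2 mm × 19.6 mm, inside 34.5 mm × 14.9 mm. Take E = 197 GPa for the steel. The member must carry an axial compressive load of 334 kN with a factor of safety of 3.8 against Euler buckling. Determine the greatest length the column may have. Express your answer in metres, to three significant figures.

Weak-axis I_min = (h_o·b_o³ − h_i·b_i³)/12 with b_o = 19.6, b_i = 14.90 mm (shorter outer/inner sides).
I_min = (39.2×19.6³ − 34.50×14.90³)/12 = 1.509×10^4 mm⁴
I = 1.509×10^-8 m⁴
Required critical load P_cr = n·P = 3.8 × 334 = 1269 kN = 1.269×10^6 N
From P_cr = π²EI/(K·L)²:  L = (1/K)·√(π²EI/P_cr) = (1/1)·√(π²×1.97×10^11×1.509×10^-8/1.269×10^6)
L = 0.152 m

L_max ≈ 0.152 m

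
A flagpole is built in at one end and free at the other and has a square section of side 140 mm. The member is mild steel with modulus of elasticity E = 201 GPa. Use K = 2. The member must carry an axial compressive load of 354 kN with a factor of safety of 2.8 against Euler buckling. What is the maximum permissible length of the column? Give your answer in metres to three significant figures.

I = a⁴/12 = 140⁴/12 = 3.201×10^7 mm⁴
I = 3.201×10^-5 m⁴
Required critical load P_cr = n·P = 2.8 × 354 = 991.2 kN = 9.912×10^5 N
From P_cr = π²EI/(K·L)²:  L = (1/K)·√(π²EI/P_cr) = (1/2)·√(π²×2.01×10^11×3.201×10^-5/9.912×10^5)
L = 4.00 m

L_max ≈ 4.00 m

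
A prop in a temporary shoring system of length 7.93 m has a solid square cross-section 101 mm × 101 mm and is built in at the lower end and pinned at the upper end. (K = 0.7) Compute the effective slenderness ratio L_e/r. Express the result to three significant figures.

λ ≈ 190

For a square r = a/√12 = 101/√12 = 29.16 mm
L_e = K·L = 0.7 × 7.93 m = 5.551 m = 5551.0 mm
λ = L_e / r_min = 5551.0 / 29.16 = 190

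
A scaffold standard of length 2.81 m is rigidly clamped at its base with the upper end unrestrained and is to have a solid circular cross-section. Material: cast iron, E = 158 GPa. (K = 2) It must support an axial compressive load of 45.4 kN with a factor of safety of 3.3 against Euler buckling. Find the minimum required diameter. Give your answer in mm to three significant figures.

d ≈ 88.7 mm

Required P_cr = n·P = 3.3 × 45.4 = 149.8 kN
L_e = K·L = 2 × 2.81 = 5.620 m
Required I = P_cr·L_e²/(π²E) = 1.498×10^5 × 5.620² / (π² × 1.58×10^11) = 3.034×10^-6 m⁴
I_req = 3.034×10^6 mm⁴
Solid circle: I = πd⁴/64  ⇒  d = (64I/π)^(1/4) = (64×3.034×10^6/π)^(1/4) = 88.7 mm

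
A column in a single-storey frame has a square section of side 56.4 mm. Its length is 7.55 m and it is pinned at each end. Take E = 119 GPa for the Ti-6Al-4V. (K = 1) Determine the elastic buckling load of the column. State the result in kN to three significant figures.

I = a⁴/12 = 56.4⁴/12 = 8.432×10^5 mm⁴
I = 8.432×10^5 mm⁴ = 8.432×10^-7 m⁴
Effective length L_e = K·L = 1 × 7.55 = 7.550 m
P_cr = π²EI / L_e² = π² × 119×10⁹ × 8.432×10^-7 / 7.550² = 1.737×10^4 N

P_cr ≈ 17.4 kN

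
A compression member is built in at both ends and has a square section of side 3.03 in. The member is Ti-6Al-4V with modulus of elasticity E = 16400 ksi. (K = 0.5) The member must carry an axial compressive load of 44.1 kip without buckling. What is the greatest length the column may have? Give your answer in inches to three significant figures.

I = a⁴/12 = 3.03⁴/12 = 7.024 in⁴
At the buckling limit P_cr = P = 4.410×10^4 lb
From P_cr = π²EI/(K·L)²:  L = (1/K)·√(π²EI/P_cr) = (1/0.5)·√(π²×1.64×10^7×7.024/4.410×10^4)
L = 321 in

L_max ≈ 321 in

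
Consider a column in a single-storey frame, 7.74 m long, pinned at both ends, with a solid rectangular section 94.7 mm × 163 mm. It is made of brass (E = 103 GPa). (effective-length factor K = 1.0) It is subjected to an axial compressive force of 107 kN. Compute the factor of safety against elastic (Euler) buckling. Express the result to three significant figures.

Buckling occurs about the weak axis: I_min = h·b³/12 with b = 94.7 mm (the shorter side).
I_min = 163×94.7³/12 = 1.154×10^7 mm⁴
I = 1.154×10^7 mm⁴ = 1.154×10^-5 m⁴
Effective length L_e = K·L = 1 × 7.74 = 7.740 m
P_cr = π²EI / L_e² = π² × 103×10⁹ × 1.154×10^-5 / 7.740² = 1.958×10^5 N
Factor of safety n = P_cr / P = 195.75 / 107 = 1.83

n ≈ 1.83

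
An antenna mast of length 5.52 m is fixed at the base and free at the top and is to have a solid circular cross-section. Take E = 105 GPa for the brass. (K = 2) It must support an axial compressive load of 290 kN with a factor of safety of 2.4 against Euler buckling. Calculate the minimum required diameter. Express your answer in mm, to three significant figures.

d ≈ 202 mm

Required P_cr = n·P = 2.4 × 290 = 696.0 kN
L_e = K·L = 2 × 5.52 = 11.04 m
Required I = P_cr·L_e²/(π²E) = 6.960×10^5 × 11.04² / (π² × 1.05×10^11) = 8.186×10^-5 m⁴
I_req = 8.186×10^7 mm⁴
Solid circle: I = πd⁴/64  ⇒  d = (64I/π)^(1/4) = (64×8.186×10^7/π)^(1/4) = 202 mm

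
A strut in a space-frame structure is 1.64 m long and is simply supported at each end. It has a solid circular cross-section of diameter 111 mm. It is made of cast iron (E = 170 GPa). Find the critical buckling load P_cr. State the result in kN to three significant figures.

P_cr ≈ 4650 kN

I = πd⁴/64 = π×111⁴/64 = 7.452×10^6 mm⁴
I = 7.452×10^6 mm⁴ = 7.452×10^-6 m⁴
Effective length L_e = K·L = 1 × 1.64 = 1.640 m
P_cr = π²EI / L_e² = π² × 170×10⁹ × 7.452×10^-6 / 1.640² = 4.649×10^6 N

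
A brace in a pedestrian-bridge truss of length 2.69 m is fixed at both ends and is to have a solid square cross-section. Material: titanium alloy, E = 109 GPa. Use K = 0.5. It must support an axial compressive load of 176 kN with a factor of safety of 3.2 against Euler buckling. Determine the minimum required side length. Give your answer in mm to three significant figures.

Required P_cr = n·P = 3.2 × 176 = 563.2 kN
L_e = K·L = 0.5 × 2.69 = 1.345 m
Required I = P_cr·L_e²/(π²E) = 5.632×10^5 × 1.345² / (π² × 1.09×10^11) = 9.471×10^-7 m⁴
I_req = 9.471×10^5 mm⁴
Solid square: I = a⁴/12  ⇒  a = (12I)^(1/4) = (12×9.471×10^5)^(1/4) = 58.1 mm

a ≈ 58.1 mm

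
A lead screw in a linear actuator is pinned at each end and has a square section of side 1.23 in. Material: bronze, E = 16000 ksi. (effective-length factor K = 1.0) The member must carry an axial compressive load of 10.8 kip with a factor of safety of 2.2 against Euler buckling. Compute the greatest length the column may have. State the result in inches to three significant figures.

L_max ≈ 35.6 in

I = a⁴/12 = 1.23⁴/12 = 0.1907 in⁴
Required critical load P_cr = n·P = 2.2 × 10.8 = 23.76 kip = 2.376×10^4 lb
From P_cr = π²EI/(K·L)²:  L = (1/K)·√(π²EI/P_cr) = (1/1)·√(π²×1.60×10^7×0.1907/2.376×10^4)
L = 35.6 in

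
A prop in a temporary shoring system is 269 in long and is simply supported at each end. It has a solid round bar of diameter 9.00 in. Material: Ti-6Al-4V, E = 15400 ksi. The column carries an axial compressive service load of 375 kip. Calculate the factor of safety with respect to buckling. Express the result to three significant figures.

I = πd⁴/64 = π×9.00⁴/64 = 322.1 in⁴
Effective length L_e = K·L = 1 × 269 = 269.0 in
P_cr = π²EI / L_e² = π² × 15400×10³ × 322.1 / 269.0² = 6.765×10^5 lb
Factor of safety n = P_cr / P = 676.48 / 375 = 1.80

n ≈ 1.80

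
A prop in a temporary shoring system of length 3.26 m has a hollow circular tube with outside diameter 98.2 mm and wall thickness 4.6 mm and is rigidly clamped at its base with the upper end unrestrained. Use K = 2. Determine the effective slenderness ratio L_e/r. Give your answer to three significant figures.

Inner diameter d_i = 98.2 − 2×4.6 = 89.00 mm
I = π(d_o⁴ − d_i⁴)/64 = π(98.2⁴ − 89.00⁴)/64 = 1.485×10^6 mm⁴
A = 1.353×10^3 mm²;  r_min = √(I/A) = √(1.485×10^6/1.353×10^3) = 33.13 mm
L_e = K·L = 2 × 3.26 m = 6.520 m = 6520.0 mm
λ = L_e / r_min = 6520.0 / 33.13 = 197

λ ≈ 197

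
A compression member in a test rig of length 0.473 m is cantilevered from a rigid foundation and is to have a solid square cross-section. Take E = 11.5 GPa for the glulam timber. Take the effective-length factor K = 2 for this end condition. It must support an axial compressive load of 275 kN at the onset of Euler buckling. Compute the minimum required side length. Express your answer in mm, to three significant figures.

L_e = K·L = 2 × 0.473 = 0.9460 m
Required I = P_cr·L_e²/(π²E) = 2.750×10^5 × 0.9460² / (π² × 1.15×10^10) = 2.168×10^-6 m⁴
I_req = 2.168×10^6 mm⁴
Solid square: I = a⁴/12  ⇒  a = (12I)^(1/4) = (12×2.168×10^6)^(1/4) = 71.4 mm

a ≈ 71.4 mm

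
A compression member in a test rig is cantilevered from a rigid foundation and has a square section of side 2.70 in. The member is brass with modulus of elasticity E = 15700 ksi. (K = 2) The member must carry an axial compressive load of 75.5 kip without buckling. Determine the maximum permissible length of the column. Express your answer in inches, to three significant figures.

I = a⁴/12 = 2.70⁴/12 = 4.429 in⁴
At the buckling limit P_cr = P = 7.550×10^4 lb
From P_cr = π²EI/(K·L)²:  L = (1/K)·√(π²EI/P_cr) = (1/2)·√(π²×1.57×10^7×4.429/7.550×10^4)
L = 47.7 in

L_max ≈ 47.7 in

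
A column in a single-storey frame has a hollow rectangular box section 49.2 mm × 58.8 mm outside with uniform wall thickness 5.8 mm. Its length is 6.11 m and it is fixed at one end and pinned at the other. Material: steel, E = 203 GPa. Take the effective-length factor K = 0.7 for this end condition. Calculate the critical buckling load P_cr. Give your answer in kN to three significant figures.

Inner dimensions: h_i = 58.8 − 2×5.8 = 47.20 mm, b_i = 49.2 − 2×5.8 = 37.60 mm
Weak-axis I_min = (h_o·b_o³ − h_i·b_i³)/12 with b_o = 49.2, b_i = 37.60 mm (shorter outer/inner sides).
I_min = (58.8×49.2³ − 47.20×37.60³)/12 = 3.745×10^5 mm⁴
I = 3.745×10^5 mm⁴ = 3.745×10^-7 m⁴
Effective length L_e = K·L = 0.7 × 6.11 = 4.277 m
P_cr = π²EI / L_e² = π² × 203×10⁹ × 3.745×10^-7 / 4.277² = 4.102×10^4 N

P_cr ≈ 41.0 kN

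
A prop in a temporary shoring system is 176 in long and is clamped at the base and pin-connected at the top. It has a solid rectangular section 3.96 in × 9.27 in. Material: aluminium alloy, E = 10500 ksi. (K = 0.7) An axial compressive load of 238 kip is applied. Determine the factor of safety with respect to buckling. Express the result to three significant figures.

Buckling occurs about the weak axis: I_min = h·b³/12 with b = 3.96 in (the shorter side).
I_min = 9.27×3.96³/12 = 47.97 in⁴
Effective length L_e = K·L = 0.7 × 176 = 123.2 in
P_cr = π²EI / L_e² = π² × 10500×10³ × 47.97 / 123.2² = 3.275×10^5 lb
Factor of safety n = P_cr / P = 327.53 / 238 = 1.38

n ≈ 1.38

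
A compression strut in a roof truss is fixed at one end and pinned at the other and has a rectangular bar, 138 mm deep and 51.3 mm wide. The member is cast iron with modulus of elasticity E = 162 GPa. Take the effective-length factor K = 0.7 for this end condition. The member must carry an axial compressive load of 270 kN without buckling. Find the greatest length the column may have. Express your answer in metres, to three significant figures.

L_max ≈ 4.33 m

Buckling occurs about the weak axis: I_min = h·b³/12 with b = 51.3 mm (the shorter side).
I_min = 138×51.3³/12 = 1.553×10^6 mm⁴
I = 1.553×10^-6 m⁴
At the buckling limit P_cr = P = 2.700×10^5 N
From P_cr = π²EI/(K·L)²:  L = (1/K)·√(π²EI/P_cr) = (1/0.7)·√(π²×1.62×10^11×1.553×10^-6/2.700×10^5)
L = 4.33 m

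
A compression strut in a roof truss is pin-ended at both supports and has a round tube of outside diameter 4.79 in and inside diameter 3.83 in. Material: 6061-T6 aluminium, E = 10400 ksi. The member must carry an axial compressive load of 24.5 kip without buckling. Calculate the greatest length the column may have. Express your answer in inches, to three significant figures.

L_max ≈ 253 in

d_o = 4.79 in, d_i = 3.83 in
I = π(d_o⁴ − d_i⁴)/64 = π(4.79⁴ − 3.830⁴)/64 = 15.28 in⁴
At the buckling limit P_cr = P = 2.450×10^4 lb
From P_cr = π²EI/(K·L)²:  L = (1/K)·√(π²EI/P_cr) = (1/1)·√(π²×1.04×10^7×15.28/2.450×10^4)
L = 253 in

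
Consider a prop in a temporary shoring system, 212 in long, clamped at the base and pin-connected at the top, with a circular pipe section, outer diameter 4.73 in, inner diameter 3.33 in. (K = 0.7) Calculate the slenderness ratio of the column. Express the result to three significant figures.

d_o = 4.73 in, d_i = 3.33 in
I = π(d_o⁴ − d_i⁴)/64 = π(4.73⁴ − 3.330⁴)/64 = 18.53 in⁴
A = 8.862 in²;  r_min = √(I/A) = √(18.53/8.862) = 1.446 in
L_e = K·L = 0.7 × 212 = 148.4 in
λ = L_e / r_min = 148.40 / 1.446 = 103

λ ≈ 103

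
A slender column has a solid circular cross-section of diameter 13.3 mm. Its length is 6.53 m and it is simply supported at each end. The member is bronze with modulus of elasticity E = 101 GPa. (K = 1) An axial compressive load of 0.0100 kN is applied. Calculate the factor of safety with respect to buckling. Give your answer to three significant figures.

I = πd⁴/64 = π×13.3⁴/64 = 1.536×10^3 mm⁴
I = 1.536×10^3 mm⁴ = 1.536×10^-9 m⁴
Effective length L_e = K·L = 1 × 6.53 = 6.530 m
P_cr = π²EI / L_e² = π² × 101×10⁹ × 1.536×10^-9 / 6.530² = 35.91 N
Factor of safety n = P_cr / P = 0.035906 / 0.0100 = 3.59

n ≈ 3.59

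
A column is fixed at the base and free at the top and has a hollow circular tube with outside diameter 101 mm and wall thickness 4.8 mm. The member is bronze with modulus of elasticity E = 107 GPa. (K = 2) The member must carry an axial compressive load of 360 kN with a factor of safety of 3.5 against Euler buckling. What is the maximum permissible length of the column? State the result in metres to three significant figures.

Inner diameter d_i = 101 − 2×4.8 = 91.40 mm
I = π(d_o⁴ − d_i⁴)/64 = π(101⁴ − 91.40⁴)/64 = 1.682×10^6 mm⁴
I = 1.682×10^-6 m⁴
Required critical load P_cr = n·P = 3.5 × 360 = 1260 kN = 1.260×10^6 N
From P_cr = π²EI/(K·L)²:  L = (1/K)·√(π²EI/P_cr) = (1/2)·√(π²×1.07×10^11×1.682×10^-6/1.260×10^6)
L = 0.594 m

L_max ≈ 0.594 m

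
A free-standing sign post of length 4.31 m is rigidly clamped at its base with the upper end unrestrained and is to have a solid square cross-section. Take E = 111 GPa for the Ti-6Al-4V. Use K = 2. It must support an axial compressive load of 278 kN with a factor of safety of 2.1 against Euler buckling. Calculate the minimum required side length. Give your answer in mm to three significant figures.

a ≈ 148 mm

Required P_cr = n·P = 2.1 × 278 = 583.8 kN
L_e = K·L = 2 × 4.31 = 8.620 m
Required I = P_cr·L_e²/(π²E) = 5.838×10^5 × 8.620² / (π² × 1.11×10^11) = 3.960×10^-5 m⁴
I_req = 3.960×10^7 mm⁴
Solid square: I = a⁴/12  ⇒  a = (12I)^(1/4) = (12×3.960×10^7)^(1/4) = 148 mm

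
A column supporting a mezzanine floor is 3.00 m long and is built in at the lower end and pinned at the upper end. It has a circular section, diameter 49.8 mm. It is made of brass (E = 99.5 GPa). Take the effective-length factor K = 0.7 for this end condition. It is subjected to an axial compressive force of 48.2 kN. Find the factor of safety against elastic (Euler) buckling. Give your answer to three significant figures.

I = πd⁴/64 = π×49.8⁴/64 = 3.019×10^5 mm⁴
I = 3.019×10^5 mm⁴ = 3.019×10^-7 m⁴
Effective length L_e = K·L = 0.7 × 3.00 = 2.100 m
P_cr = π²EI / L_e² = π² × 99.5×10⁹ × 3.019×10^-7 / 2.100² = 6.723×10^4 N
Factor of safety n = P_cr / P = 67.231 / 48.2 = 1.39

n ≈ 1.39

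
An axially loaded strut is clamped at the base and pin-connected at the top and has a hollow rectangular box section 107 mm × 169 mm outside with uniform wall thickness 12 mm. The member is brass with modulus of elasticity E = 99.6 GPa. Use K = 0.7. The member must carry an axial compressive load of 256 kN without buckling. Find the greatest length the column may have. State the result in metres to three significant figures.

L_max ≈ 9.00 m

Inner dimensions: h_i = 169 − 2×12 = 145.0 mm, b_i = 107 − 2×12 = 83.00 mm
Weak-axis I_min = (h_o·b_o³ − h_i·b_i³)/12 with b_o = 107, b_i = 83.00 mm (shorter outer/inner sides).
I_min = (169×107³ − 145.0×83.00³)/12 = 1.034×10^7 mm⁴
I = 1.034×10^-5 m⁴
At the buckling limit P_cr = P = 2.560×10^5 N
From P_cr = π²EI/(K·L)²:  L = (1/K)·√(π²EI/P_cr) = (1/0.7)·√(π²×9.96×10^10×1.034×10^-5/2.560×10^5)
L = 9.00 m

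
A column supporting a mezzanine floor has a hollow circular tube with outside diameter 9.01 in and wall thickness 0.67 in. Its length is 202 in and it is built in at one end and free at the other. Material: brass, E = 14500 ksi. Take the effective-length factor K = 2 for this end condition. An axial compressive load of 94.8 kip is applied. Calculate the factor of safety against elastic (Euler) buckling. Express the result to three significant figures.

n ≈ 1.42

Inner diameter d_i = 9.01 − 2×0.67 = 7.670 in
I = π(d_o⁴ − d_i⁴)/64 = π(9.01⁴ − 7.670⁴)/64 = 153.6 in⁴
Effective length L_e = K·L = 2 × 202 = 404.0 in
P_cr = π²EI / L_e² = π² × 14500×10³ × 153.6 / 404.0² = 1.347×10^5 lb
Factor of safety n = P_cr / P = 134.69 / 94.8 = 1.42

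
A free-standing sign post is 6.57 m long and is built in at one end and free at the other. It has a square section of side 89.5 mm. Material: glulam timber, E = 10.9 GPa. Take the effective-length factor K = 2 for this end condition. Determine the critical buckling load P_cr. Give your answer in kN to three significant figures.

I = a⁴/12 = 89.5⁴/12 = 5.347×10^6 mm⁴
I = 5.347×10^6 mm⁴ = 5.347×10^-6 m⁴
Effective length L_e = K·L = 2 × 6.57 = 13.14 m
P_cr = π²EI / L_e² = π² × 10.9×10⁹ × 5.347×10^-6 / 13.14² = 3.332×10^3 N

P_cr ≈ 3.33 kN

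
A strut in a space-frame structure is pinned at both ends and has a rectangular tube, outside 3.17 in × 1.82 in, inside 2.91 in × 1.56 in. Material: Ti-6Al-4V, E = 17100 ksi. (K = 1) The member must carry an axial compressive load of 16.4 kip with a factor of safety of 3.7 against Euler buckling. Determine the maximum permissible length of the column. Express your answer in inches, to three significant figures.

L_max ≈ 43.2 in

Weak-axis I_min = (h_o·b_o³ − h_i·b_i³)/12 with b_o = 1.82, b_i = 1.560 in (shorter outer/inner sides).
I_min = (3.17×1.82³ − 2.910×1.560³)/12 = 0.6719 in⁴
Required critical load P_cr = n·P = 3.7 × 16.4 = 60.68 kip = 6.068×10^4 lb
From P_cr = π²EI/(K·L)²:  L = (1/K)·√(π²EI/P_cr) = (1/1)·√(π²×1.71×10^7×0.6719/6.068×10^4)
L = 43.2 in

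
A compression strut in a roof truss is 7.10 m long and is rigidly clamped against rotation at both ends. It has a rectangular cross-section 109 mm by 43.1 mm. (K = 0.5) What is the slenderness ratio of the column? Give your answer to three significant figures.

For a rectangle r_min = b/√12 = 43.1/√12 = 12.44 mm
L_e = K·L = 0.5 × 7.10 m = 3.550 m = 3550.0 mm
λ = L_e / r_min = 3550.0 / 12.44 = 285

λ ≈ 285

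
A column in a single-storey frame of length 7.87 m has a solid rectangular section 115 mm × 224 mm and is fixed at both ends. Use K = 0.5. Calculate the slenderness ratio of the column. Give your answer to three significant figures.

For a rectangle r_min = b/√12 = 115/√12 = 33.20 mm
L_e = K·L = 0.5 × 7.87 m = 3.935 m = 3935.0 mm
λ = L_e / r_min = 3935.0 / 33.20 = 119

λ ≈ 119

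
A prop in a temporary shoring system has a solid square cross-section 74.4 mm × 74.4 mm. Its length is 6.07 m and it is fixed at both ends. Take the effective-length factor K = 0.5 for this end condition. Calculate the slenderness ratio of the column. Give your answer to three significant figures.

I = a⁴/12 = 74.4⁴/12 = 2.553×10^6 mm⁴
A = 5.535×10^3 mm²;  r_min = √(I/A) = √(2.553×10^6/5.535×10^3) = 21.48 mm
L_e = K·L = 0.5 × 6.07 m = 3.035 m = 3035.0 mm
λ = L_e / r_min = 3035.0 / 21.48 = 141

λ ≈ 141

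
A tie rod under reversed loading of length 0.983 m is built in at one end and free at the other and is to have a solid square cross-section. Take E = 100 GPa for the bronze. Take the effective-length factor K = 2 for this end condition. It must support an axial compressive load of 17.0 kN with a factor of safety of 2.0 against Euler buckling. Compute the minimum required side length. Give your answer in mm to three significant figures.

Required P_cr = n·P = 2.0 × 17.0 = 34.00 kN
L_e = K·L = 2 × 0.983 = 1.966 m
Required I = P_cr·L_e²/(π²E) = 3.400×10^4 × 1.966² / (π² × 1.00×10^11) = 1.332×10^-7 m⁴
I_req = 1.332×10^5 mm⁴
Solid square: I = a⁴/12  ⇒  a = (12I)^(1/4) = (12×1.332×10^5)^(1/4) = 35.6 mm

a ≈ 35.6 mm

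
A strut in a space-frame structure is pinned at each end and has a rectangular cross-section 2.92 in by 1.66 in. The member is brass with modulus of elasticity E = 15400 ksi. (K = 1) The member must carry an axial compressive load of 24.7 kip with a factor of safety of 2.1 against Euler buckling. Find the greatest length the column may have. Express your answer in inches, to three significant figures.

L_max ≈ 57.1 in

Buckling occurs about the weak axis: I_min = h·b³/12 with b = 1.66 in (the shorter side).
I_min = 2.92×1.66³/12 = 1.113 in⁴
Required critical load P_cr = n·P = 2.1 × 24.7 = 51.87 kip = 5.187×10^4 lb
From P_cr = π²EI/(K·L)²:  L = (1/K)·√(π²EI/P_cr) = (1/1)·√(π²×1.54×10^7×1.113/5.187×10^4)
L = 57.1 in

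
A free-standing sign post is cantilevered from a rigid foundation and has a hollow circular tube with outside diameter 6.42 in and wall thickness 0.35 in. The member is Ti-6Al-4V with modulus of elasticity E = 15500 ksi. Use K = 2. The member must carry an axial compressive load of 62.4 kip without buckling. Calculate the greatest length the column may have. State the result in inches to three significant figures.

Inner diameter d_i = 6.42 − 2×0.35 = 5.720 in
I = π(d_o⁴ − d_i⁴)/64 = π(6.42⁴ − 5.720⁴)/64 = 30.84 in⁴
At the buckling limit P_cr = P = 6.240×10^4 lb
From P_cr = π²EI/(K·L)²:  L = (1/K)·√(π²EI/P_cr) = (1/2)·√(π²×1.55×10^7×30.84/6.240×10^4)
L = 137 in

L_max ≈ 137 in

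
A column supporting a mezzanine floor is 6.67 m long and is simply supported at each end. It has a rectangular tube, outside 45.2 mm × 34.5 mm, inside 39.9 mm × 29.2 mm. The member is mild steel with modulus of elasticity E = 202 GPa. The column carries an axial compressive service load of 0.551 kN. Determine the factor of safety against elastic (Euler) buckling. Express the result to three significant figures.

Weak-axis I_min = (h_o·b_o³ − h_i·b_i³)/12 with b_o = 34.5, b_i = 29.20 mm (shorter outer/inner sides).
I_min = (45.2×34.5³ − 39.90×29.20³)/12 = 7.189×10^4 mm⁴
I = 7.189×10^4 mm⁴ = 7.189×10^-8 m⁴
Effective length L_e = K·L = 1 × 6.67 = 6.670 m
P_cr = π²EI / L_e² = π² × 202×10⁹ × 7.189×10^-8 / 6.670² = 3.222×10^3 N
Factor of safety n = P_cr / P = 3.2216 / 0.551 = 5.85

n ≈ 5.85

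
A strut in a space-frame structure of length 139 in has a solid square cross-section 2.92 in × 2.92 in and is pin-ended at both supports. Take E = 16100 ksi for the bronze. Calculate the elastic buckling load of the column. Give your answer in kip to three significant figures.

P_cr ≈ 49.8 kip

I = a⁴/12 = 2.92⁴/12 = 6.058 in⁴
Effective length L_e = K·L = 1 × 139 = 139.0 in
P_cr = π²EI / L_e² = π² × 16100×10³ × 6.058 / 139.0² = 4.982×10^4 lb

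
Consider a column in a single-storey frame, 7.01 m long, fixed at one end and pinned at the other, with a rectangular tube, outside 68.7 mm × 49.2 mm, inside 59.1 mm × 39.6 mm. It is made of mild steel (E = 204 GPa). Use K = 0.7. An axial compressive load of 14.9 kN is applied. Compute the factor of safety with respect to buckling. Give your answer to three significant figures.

Weak-axis I_min = (h_o·b_o³ − h_i·b_i³)/12 with b_o = 49.2, b_i = 39.60 mm (shorter outer/inner sides).
I_min = (68.7×49.2³ − 59.10×39.60³)/12 = 3.760×10^5 mm⁴
I = 3.760×10^5 mm⁴ = 3.760×10^-7 m⁴
Effective length L_e = K·L = 0.7 × 7.01 = 4.907 m
P_cr = π²EI / L_e² = π² × 204×10⁹ × 3.760×10^-7 / 4.907² = 3.144×10^4 N
Factor of safety n = P_cr / P = 31.439 / 14.9 = 2.11

n ≈ 2.11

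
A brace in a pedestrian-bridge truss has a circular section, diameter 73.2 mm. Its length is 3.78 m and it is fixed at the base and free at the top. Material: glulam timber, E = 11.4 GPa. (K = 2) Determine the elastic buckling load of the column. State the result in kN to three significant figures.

I = πd⁴/64 = π×73.2⁴/64 = 1.409×10^6 mm⁴
I = 1.409×10^6 mm⁴ = 1.409×10^-6 m⁴
Effective length L_e = K·L = 2 × 3.78 = 7.560 m
P_cr = π²EI / L_e² = π² × 11.4×10⁹ × 1.409×10^-6 / 7.560² = 2.774×10^3 N

P_cr ≈ 2.77 kN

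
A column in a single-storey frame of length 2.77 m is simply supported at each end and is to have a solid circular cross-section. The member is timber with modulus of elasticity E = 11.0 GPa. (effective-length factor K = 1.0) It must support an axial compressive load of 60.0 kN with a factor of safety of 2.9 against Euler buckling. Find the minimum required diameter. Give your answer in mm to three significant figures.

Required P_cr = n·P = 2.9 × 60.0 = 174.0 kN
L_e = K·L = 1 × 2.77 = 2.770 m
Required I = P_cr·L_e²/(π²E) = 1.740×10^5 × 2.770² / (π² × 1.10×10^10) = 1.230×10^-5 m⁴
I_req = 1.230×10^7 mm⁴
Solid circle: I = πd⁴/64  ⇒  d = (64I/π)^(1/4) = (64×1.230×10^7/π)^(1/4) = 126 mm

d ≈ 126 mm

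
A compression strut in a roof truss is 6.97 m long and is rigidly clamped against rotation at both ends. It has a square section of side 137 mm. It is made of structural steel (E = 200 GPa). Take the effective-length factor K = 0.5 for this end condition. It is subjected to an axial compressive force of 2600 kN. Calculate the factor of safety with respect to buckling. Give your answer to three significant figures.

I = a⁴/12 = 137⁴/12 = 2.936×10^7 mm⁴
I = 2.936×10^7 mm⁴ = 2.936×10^-5 m⁴
Effective length L_e = K·L = 0.5 × 6.97 = 3.485 m
P_cr = π²EI / L_e² = π² × 200×10⁹ × 2.936×10^-5 / 3.485² = 4.771×10^6 N
Factor of safety n = P_cr / P = 4771.2 / 2600 = 1.84

n ≈ 1.84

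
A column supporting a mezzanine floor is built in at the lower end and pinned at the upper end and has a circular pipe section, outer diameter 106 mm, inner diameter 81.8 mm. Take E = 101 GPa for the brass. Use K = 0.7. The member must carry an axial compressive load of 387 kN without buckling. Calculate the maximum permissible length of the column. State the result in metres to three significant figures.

L_max ≈ 4.59 m

d_o = 106 mm, d_i = 81.8 mm
I = π(d_o⁴ − d_i⁴)/64 = π(106⁴ − 81.80⁴)/64 = 3.999×10^6 mm⁴
I = 3.999×10^-6 m⁴
At the buckling limit P_cr = P = 3.870×10^5 N
From P_cr = π²EI/(K·L)²:  L = (1/K)·√(π²EI/P_cr) = (1/0.7)·√(π²×1.01×10^11×3.999×10^-6/3.870×10^5)
L = 4.59 m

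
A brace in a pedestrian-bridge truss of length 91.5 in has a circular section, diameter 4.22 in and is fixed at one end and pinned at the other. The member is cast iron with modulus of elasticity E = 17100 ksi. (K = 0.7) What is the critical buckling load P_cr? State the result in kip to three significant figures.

P_cr ≈ 640 kip

I = πd⁴/64 = π×4.22⁴/64 = 15.57 in⁴
Effective length L_e = K·L = 0.7 × 91.5 = 64.05 in
P_cr = π²EI / L_e² = π² × 17100×10³ × 15.57 / 64.05² = 6.404×10^5 lb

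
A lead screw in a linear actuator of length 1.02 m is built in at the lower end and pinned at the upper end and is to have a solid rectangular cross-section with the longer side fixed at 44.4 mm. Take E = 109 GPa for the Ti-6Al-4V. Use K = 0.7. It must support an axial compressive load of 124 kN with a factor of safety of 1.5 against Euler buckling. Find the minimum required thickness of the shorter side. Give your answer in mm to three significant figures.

Required P_cr = n·P = 1.5 × 124 = 186.0 kN
L_e = K·L = 0.7 × 1.02 = 0.7140 m
Required I = P_cr·L_e²/(π²E) = 1.860×10^5 × 0.7140² / (π² × 1.09×10^11) = 8.814×10^-8 m⁴
I_req = 8.814×10^4 mm⁴
Rectangle, weak axis: I_min = h·b³/12 with h = 44.4 mm fixed  ⇒  b = (12I/h)^(1/3) = 28.8 mm

b ≈ 28.8 mm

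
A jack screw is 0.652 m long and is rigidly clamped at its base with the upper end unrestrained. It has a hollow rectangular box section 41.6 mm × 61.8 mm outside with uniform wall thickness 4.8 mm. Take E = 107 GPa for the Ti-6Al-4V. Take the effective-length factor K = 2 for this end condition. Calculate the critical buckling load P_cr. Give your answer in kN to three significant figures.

Inner dimensions: h_i = 61.8 − 2×4.8 = 52.20 mm, b_i = 41.6 − 2×4.8 = 32.00 mm
Weak-axis I_min = (h_o·b_o³ − h_i·b_i³)/12 with b_o = 41.6, b_i = 32.00 mm (shorter outer/inner sides).
I_min = (61.8×41.6³ − 52.20×32.00³)/12 = 2.282×10^5 mm⁴
I = 2.282×10^5 mm⁴ = 2.282×10^-7 m⁴
Effective length L_e = K·L = 2 × 0.652 = 1.304 m
P_cr = π²EI / L_e² = π² × 107×10⁹ × 2.282×10^-7 / 1.304² = 1.417×10^5 N

P_cr ≈ 142 kN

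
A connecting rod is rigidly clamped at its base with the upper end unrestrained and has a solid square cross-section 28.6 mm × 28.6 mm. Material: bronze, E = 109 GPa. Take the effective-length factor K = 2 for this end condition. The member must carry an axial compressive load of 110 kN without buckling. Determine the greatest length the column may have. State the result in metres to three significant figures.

L_max ≈ 0.369 m

I = a⁴/12 = 28.6⁴/12 = 5.575×10^4 mm⁴
I = 5.575×10^-8 m⁴
At the buckling limit P_cr = P = 1.100×10^5 N
From P_cr = π²EI/(K·L)²:  L = (1/K)·√(π²EI/P_cr) = (1/2)·√(π²×1.09×10^11×5.575×10^-8/1.100×10^5)
L = 0.369 m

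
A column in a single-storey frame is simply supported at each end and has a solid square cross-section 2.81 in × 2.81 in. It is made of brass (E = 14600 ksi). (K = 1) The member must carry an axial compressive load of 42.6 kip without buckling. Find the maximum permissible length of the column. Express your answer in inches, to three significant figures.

L_max ≈ 133 in

I = a⁴/12 = 2.81⁴/12 = 5.196 in⁴
At the buckling limit P_cr = P = 4.260×10^4 lb
From P_cr = π²EI/(K·L)²:  L = (1/K)·√(π²EI/P_cr) = (1/1)·√(π²×1.46×10^7×5.196/4.260×10^4)
L = 133 in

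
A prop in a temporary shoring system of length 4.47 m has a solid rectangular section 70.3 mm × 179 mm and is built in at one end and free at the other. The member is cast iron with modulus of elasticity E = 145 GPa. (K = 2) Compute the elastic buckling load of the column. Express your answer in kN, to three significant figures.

Buckling occurs about the weak axis: I_min = h·b³/12 with b = 70.3 mm (the shorter side).
I_min = 179×70.3³/12 = 5.182×10^6 mm⁴
I = 5.182×10^6 mm⁴ = 5.182×10^-6 m⁴
Effective length L_e = K·L = 2 × 4.47 = 8.940 m
P_cr = π²EI / L_e² = π² × 145×10⁹ × 5.182×10^-6 / 8.940² = 9.280×10^4 N

P_cr ≈ 92.8 kN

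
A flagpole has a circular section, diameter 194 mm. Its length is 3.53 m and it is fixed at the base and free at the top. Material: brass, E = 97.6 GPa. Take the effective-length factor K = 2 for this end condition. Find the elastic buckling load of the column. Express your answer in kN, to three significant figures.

I = πd⁴/64 = π×194⁴/64 = 6.953×10^7 mm⁴
I = 6.953×10^7 mm⁴ = 6.953×10^-5 m⁴
Effective length L_e = K·L = 2 × 3.53 = 7.060 m
P_cr = π²EI / L_e² = π² × 97.6×10⁹ × 6.953×10^-5 / 7.060² = 1.344×10^6 N

P_cr ≈ 1340 kN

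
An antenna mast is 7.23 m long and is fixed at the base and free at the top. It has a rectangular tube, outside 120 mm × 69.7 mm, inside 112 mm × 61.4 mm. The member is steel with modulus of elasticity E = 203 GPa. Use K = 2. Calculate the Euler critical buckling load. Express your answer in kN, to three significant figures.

P_cr ≈ 11.7 kN

Weak-axis I_min = (h_o·b_o³ − h_i·b_i³)/12 with b_o = 69.7, b_i = 61.40 mm (shorter outer/inner sides).
I_min = (120×69.7³ − 112.0×61.40³)/12 = 1.226×10^6 mm⁴
I = 1.226×10^6 mm⁴ = 1.226×10^-6 m⁴
Effective length L_e = K·L = 2 × 7.23 = 14.46 m
P_cr = π²EI / L_e² = π² × 203×10⁹ × 1.226×10^-6 / 14.46² = 1.174×10^4 N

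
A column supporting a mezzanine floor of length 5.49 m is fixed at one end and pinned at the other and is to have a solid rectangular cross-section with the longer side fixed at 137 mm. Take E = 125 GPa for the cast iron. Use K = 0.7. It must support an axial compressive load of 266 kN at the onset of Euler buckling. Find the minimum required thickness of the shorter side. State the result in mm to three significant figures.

b ≈ 65.3 mm

L_e = K·L = 0.7 × 5.49 = 3.843 m
Required I = P_cr·L_e²/(π²E) = 2.660×10^5 × 3.843² / (π² × 1.25×10^11) = 3.184×10^-6 m⁴
I_req = 3.184×10^6 mm⁴
Rectangle, weak axis: I_min = h·b³/12 with h = 137 mm fixed  ⇒  b = (12I/h)^(1/3) = 65.3 mm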